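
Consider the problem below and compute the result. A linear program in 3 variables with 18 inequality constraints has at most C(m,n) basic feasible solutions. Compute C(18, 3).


Each vertex corresponds to some choice of n active constraints out of m, so the number of vertices is at most C(m, n) = m! / (n!(m-n)!).
m = 18, n = 3
Numerator: 18 * 17 * 16
Denominator: 3! = 6
C(18, 3) = 816


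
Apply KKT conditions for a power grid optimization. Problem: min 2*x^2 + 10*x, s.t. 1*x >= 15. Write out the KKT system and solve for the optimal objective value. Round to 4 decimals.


Step 1: Try lambda = 0 (constraint inactive).
x_unc = -10/(2*2) = -2.5
Check: 1*-2.5 = -2.5 < 15 -- violated!
Step 2: Constraint must be active: 1*x = 15
x* = 15/1 = 15.0
lambda = (2*2*15.0 + 10)/1 = 70.0
Step 3: Compute optimal value.
f(x*) = 2*15.0^2 + 10*15.0 = 600.0


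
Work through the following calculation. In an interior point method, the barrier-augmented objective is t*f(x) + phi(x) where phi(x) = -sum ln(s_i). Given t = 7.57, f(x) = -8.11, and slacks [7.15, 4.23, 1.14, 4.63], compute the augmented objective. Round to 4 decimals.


Step 1: Compute log-barrier.
ln values: [1.9671, 1.4422, 0.131, 1.5326]
phi = -(1.9671 + 1.4422 + 0.131 + 1.5326) = -5.0729
Step 2: Compute augmented objective.
t*f(x) = 7.57*-8.11 = -61.3927
Total = -61.3927 - 5.0729 = -66.4656


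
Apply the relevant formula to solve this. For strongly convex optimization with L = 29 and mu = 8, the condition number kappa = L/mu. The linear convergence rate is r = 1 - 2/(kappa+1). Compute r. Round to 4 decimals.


Step 1: Compute the condition number.
kappa = L/mu = 29/8 = 3.625
Step 2: Compute the convergence rate.
r = 1 - 2/(kappa + 1) = 1 - 2*mu/(L + mu) = (L - mu)/(L + mu) = 21/37 = 0.5676


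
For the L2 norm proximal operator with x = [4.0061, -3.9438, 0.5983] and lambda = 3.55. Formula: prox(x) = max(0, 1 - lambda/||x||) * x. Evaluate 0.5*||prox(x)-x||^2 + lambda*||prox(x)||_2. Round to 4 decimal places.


Step 1: Compute ||x||.
||x|| = 5.6533
Step 2: Compute scaling factor.
scale = max(0, 1 - 3.55/5.6533) = 0.3721
Step 3: prox(x) = [1.4905, -1.4673, 0.2226]
||prox(x)|| = 2.1033
Step 4: Proximal objective.
0.5*||prox-x||^2 = 6.3013
lambda*||prox|| = 7.4667
Total = 13.7681


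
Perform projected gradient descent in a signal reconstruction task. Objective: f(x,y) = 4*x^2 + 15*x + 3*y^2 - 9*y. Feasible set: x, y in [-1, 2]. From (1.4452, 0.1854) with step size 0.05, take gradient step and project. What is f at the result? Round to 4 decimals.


Step 1: Compute gradient at (1.4452, 0.1854).
grad_x = 2*4*1.4452 + 15 = 26.5616
grad_y = 2*3*0.1854 - 9 = -7.8876
Step 2: Gradient step.
x_raw = 1.4452 - 0.05*26.5616 = 0.1171
y_raw = 0.1854 - 0.05*-7.8876 = 0.5798
Step 3: Project onto [-1, 2].
x_proj = clip(0.1171) = 0.1171
y_proj = clip(0.5798) = 0.5798
Step 4: Evaluate f.
f(0.1171, 0.5798) = -2.3979


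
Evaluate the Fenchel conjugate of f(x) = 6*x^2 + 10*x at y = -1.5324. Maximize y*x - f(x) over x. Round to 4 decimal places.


f*(y) = sup_x {y*x - a*x^2 - b*x} = sup_x {(y-b)*x - a*x^2}
FOC: (y - b) - 2a*x = 0 => x* = (y - b)/(2a)
x* = (-1.5324 - 10)/(2*6) = -0.961
f*(-1.5324) = (y-b)^2/(4a) = (-1.5324 - 10)^2/(4*6)
= 132.9962/24 = 5.5415


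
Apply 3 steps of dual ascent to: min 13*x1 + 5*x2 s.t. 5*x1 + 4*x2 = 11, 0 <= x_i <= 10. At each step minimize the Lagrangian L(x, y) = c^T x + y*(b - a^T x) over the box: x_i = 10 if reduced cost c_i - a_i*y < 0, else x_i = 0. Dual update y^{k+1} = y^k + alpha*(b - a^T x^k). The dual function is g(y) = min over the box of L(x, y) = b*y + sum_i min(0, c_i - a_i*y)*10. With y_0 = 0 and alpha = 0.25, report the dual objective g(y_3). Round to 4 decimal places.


Dual ascent for LP: min 13*x1 + 5*x2, 5*x1 + 4*x2 = 11, 0 <= x_i <= 10
Step 1: y^k = 0.0, reduced costs: (13.0, 5.0)
  x^k = (0.0, 0.0), subgradient = b - a^T x = 11.0
  y^{k+1} = 0.0 + 0.25*11.0 = 2.75
Step 2: y^k = 2.75, reduced costs: (-0.75, -6.0)
  x^k = (10.0, 10.0), subgradient = b - a^T x = -79.0
  y^{k+1} = 2.75 + 0.25*-79.0 = -17.0
Step 3: y^k = -17.0, reduced costs: (98.0, 73.0)
  x^k = (0.0, 0.0), subgradient = b - a^T x = 11.0
  y^{k+1} = -17.0 + 0.25*11.0 = -14.25
Dual objective at y_3 = -14.25: reduced costs (84.25, 62.0), box minimizer x = (0.0, 0.0)
g(y_3) = b*y + (c1 - a1*y)*x1 + (c2 - a2*y)*x2 = 11*(-14.25) + 84.25*0.0 + 62.0*0.0 = -156.75 + 0.0 + 0.0 = -156.75


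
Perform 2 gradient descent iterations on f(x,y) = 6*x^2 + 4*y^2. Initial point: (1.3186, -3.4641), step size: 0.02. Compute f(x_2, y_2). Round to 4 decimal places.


Gradient descent on f(x,y) = 6*x^2 + 4*y^2.
Starting point: (1.3186, -3.4641), alpha = 0.02
Step 1: grad_x = 2*6*1.3186 = 15.8232, grad_y = 2*4*-3.4641 = -27.7128
  x_1 = 1.3186 - 0.02*15.8232 = 1.0021
  y_1 = -3.4641 - 0.02*-27.7128 = -2.9098
Step 2: grad_x = 2*6*1.0021 = 12.0256, grad_y = 2*4*-2.9098 = -23.2788
  x_2 = 1.0021 - 0.02*12.0256 = 0.7616
  y_2 = -2.9098 - 0.02*-23.2788 = -2.4443
f(0.7616, -2.4443) = 6*0.7616^2 + 4*(-2.4443)^2 = 27.3782


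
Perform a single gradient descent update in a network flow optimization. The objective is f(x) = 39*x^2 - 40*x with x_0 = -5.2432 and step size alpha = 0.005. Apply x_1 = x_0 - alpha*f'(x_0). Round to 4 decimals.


We compute the gradient at x_0 and apply the update.
f'(x) = 78*x - 40
f'(-5.2432) = 78*-5.2432 - 40 = -448.9696
x_1 = -5.2432 - 0.005*-448.9696 = -2.9984


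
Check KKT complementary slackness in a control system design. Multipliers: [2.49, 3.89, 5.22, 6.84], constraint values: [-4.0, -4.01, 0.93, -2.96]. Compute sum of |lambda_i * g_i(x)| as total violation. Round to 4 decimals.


KKT complementary slackness check:
lambda_1 * g_1 = 2.49 * -4.0 = -9.96
lambda_2 * g_2 = 3.89 * -4.01 = -15.5989
lambda_3 * g_3 = 5.22 * 0.93 = 4.8546
lambda_4 * g_4 = 6.84 * -2.96 = -20.2464
Total violation = 9.96 + 15.5989 + 4.8546 + 20.2464 = 50.6599


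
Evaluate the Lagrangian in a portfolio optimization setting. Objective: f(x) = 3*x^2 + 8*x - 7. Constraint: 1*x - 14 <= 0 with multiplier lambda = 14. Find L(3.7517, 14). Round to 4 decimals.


Step 1: Evaluate f(x).
f(3.7517) = 3*3.7517^2 + 8*3.7517 - 7 = 65.2394
Step 2: Evaluate g(x).
g(3.7517) = 1*3.7517 - 14 = -10.2483
Step 3: Compute Lagrangian.
L = 65.2394 + 14*-10.2483 = -78.2368


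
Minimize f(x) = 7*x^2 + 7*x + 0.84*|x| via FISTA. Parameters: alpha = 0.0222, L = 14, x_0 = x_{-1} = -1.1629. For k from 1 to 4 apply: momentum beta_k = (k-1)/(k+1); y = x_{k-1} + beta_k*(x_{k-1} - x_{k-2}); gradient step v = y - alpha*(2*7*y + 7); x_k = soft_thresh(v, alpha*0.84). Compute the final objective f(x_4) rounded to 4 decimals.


FISTA on f(x) = 7*x^2 + 7*x + 0.84*|x|
L = 14, alpha = 0.0222
Iteration 1: beta = 0.0, y = -1.1629 + 0.0*(-1.1629 + 1.1629) = -1.1629
  grad(y) = -9.2806, v = y - alpha*grad = -0.9569
  prox(v) = soft_thresh(-0.9569, 0.0186) = -0.9382
Iteration 2: beta = 0.3333, y = -0.9382 + 0.3333*(-0.9382 + 1.1629) = -0.8633
  grad(y) = -5.0866, v = y - alpha*grad = -0.7504
  prox(v) = soft_thresh(-0.7504, 0.0186) = -0.7318
Iteration 3: beta = 0.5, y = -0.7318 + 0.5*(-0.7318 + 0.9382) = -0.6285
  grad(y) = -1.7994, v = y - alpha*grad = -0.5886
  prox(v) = soft_thresh(-0.5886, 0.0186) = -0.5699
Iteration 4: beta = 0.6, y = -0.5699 + 0.6*(-0.5699 + 0.7318) = -0.4728
  grad(y) = 0.3803, v = y - alpha*grad = -0.4813
  prox(v) = soft_thresh(-0.4813, 0.0186) = -0.4626
f(x_4) = 7*(-0.4626)^2 + 7*(-0.4626) + 0.84*|-0.4626| = -1.3516


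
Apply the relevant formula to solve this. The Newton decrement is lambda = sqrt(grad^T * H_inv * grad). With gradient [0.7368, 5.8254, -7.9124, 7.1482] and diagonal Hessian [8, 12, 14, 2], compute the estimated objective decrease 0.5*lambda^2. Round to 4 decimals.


Step 1: H is diagonal, so H^(-1) * g = [0.0921, 0.4855, -0.5652, 3.5741].
Step 2: g^T H^(-1) g = sum_i g_i^2 / H_ii
  = (0.7368)^2/8 + (5.8254)^2/12 + (-7.9124)^2/14 + (7.1482)^2/2
  = 0.0679 + 2.8279 + 4.4719 + 25.5484 = 32.916
Step 3: Objective decrease = 0.5 * g^T H^(-1) g = 16.458


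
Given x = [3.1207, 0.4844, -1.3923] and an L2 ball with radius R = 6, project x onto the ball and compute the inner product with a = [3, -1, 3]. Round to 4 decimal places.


Step 1: Compute ||x|| (intermediates to 6 decimals).
||x|| = sqrt(3.1207^2 + 0.4844^2 + (-1.3923)^2) = 3.451364
Step 2: Project.
Since ||x|| <= R, proj = x (no scaling needed).
proj(x) = [3.1207, 0.4844, -1.3923]
Step 3: Dot product.
a^T * proj(x) = 3*3.1207 - 1*0.4844 + 3*(-1.3923) = 4.7008


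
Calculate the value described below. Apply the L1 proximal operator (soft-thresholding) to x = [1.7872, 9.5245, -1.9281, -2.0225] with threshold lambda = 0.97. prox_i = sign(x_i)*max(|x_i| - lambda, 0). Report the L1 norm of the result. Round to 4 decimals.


Soft-thresholding with lambda = 0.97:
prox(1.7872) = sign(1.7872)*max(|1.7872| - 0.97, 0) = 0.8172
prox(9.5245) = sign(9.5245)*max(|9.5245| - 0.97, 0) = 8.5545
prox(-1.9281) = sign(-1.9281)*max(|-1.9281| - 0.97, 0) = -0.9581
prox(-2.0225) = sign(-2.0225)*max(|-2.0225| - 0.97, 0) = -1.0525
prox(x) = [0.8172, 8.5545, -0.9581, -1.0525]
||prox(x)||_1 = 0.8172 + 8.5545 + 0.9581 + 1.0525 = 11.3823


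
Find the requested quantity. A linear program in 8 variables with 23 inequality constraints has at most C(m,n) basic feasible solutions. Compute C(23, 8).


Each vertex corresponds to some choice of n active constraints out of m, so the number of vertices is at most C(m, n) = m! / (n!(m-n)!).
m = 23, n = 8
Numerator: 23 * 22 * 21 * 20 * 19 * 18 * 17 * 16
Denominator: 8! = 40320
C(23, 8) = 490314


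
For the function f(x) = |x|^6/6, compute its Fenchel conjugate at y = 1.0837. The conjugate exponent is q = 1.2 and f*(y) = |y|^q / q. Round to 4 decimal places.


The conjugate exponent q satisfies 1/p + 1/q = 1.
p = 6, so q = 6/(6 - 1) = 1.2
|y|^q = 1.0837^1.2 = 1.1013
f*(1.0837) = 1.1013 / 1.2 = 0.9177


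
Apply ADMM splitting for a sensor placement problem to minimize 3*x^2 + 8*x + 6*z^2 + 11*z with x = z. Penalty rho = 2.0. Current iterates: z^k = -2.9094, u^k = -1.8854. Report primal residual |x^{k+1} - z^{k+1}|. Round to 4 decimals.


ADMM iteration with rho = 2.0, z^k = -2.9094, u^k = -1.8854
Step 1: x-update.
Minimize 3*x^2 + 8*x + (2.0/2)*(x + 2.9094 - 1.8854)^2
FOC: (2*3 + 2.0)*x = -8 + 2.0*(-2.9094 + 1.8854)
x^{k+1} = -1.256
Step 2: z-update.
Minimize 6*z^2 + 11*z + (2.0/2)*(-1.256 - z - 1.8854)^2
FOC: (2*6 + 2.0)*z = -11 + 2.0*(-1.256 - 1.8854)
z^{k+1} = -1.2345
Step 3: u-update.
u^{k+1} = -1.8854 - 1.256 + 1.2345 = -1.9069
Step 4: Primal residual = |-1.256 + 1.2345| = 0.0215


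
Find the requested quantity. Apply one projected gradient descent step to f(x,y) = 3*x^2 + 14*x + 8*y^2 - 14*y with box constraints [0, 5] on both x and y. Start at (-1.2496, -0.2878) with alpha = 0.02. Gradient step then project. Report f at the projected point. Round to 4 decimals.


Step 1: Compute gradient at (-1.2496, -0.2878).
grad_x = 2*3*-1.2496 + 14 = 6.5024
grad_y = 2*8*-0.2878 - 14 = -18.6048
Step 2: Gradient step.
x_raw = -1.2496 - 0.02*6.5024 = -1.3796
y_raw = -0.2878 - 0.02*-18.6048 = 0.0843
Step 3: Project onto [0, 5].
x_proj = clip(-1.3796) = 0.0
y_proj = clip(0.0843) = 0.0843
Step 4: Evaluate f.
f(0.0, 0.0843) = -1.1233


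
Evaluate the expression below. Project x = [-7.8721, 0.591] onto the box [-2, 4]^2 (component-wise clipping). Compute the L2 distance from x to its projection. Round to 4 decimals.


Project each component onto [-2, 4].
clip(-7.8721) = -2.0, clip(0.591) = 0.591
Projection = [-2.0, 0.591]
Squared diffs: [34.4816, 0.0]
Distance = sqrt(34.4816) = 5.8721


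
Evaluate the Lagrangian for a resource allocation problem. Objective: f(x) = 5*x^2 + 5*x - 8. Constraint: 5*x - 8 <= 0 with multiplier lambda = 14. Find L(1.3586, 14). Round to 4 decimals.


Step 1: Evaluate f(x).
f(1.3586) = 5*1.3586^2 + 5*1.3586 - 8 = 8.022
Step 2: Evaluate g(x).
g(1.3586) = 5*1.3586 - 8 = -1.207
Step 3: Compute Lagrangian.
L = 8.022 + 14*-1.207 = -8.876


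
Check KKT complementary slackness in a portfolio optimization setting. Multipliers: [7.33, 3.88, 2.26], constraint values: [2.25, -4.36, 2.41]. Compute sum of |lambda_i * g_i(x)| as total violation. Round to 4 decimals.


KKT complementary slackness check:
lambda_1 * g_1 = 7.33 * 2.25 = 16.4925
lambda_2 * g_2 = 3.88 * -4.36 = -16.9168
lambda_3 * g_3 = 2.26 * 2.41 = 5.4466
Total violation = 16.4925 + 16.9168 + 5.4466 = 38.8559


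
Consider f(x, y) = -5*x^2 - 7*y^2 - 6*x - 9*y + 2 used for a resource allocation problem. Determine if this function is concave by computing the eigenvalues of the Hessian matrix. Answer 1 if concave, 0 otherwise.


The Hessian of f(x,y) = -5*x^2 - 7*y^2 - 6*x - 9*y + 2 is:
H = [[-10, 0], [0, -14]]
Trace = -10 - 14 = -24
Determinant = -10*-14 - (0)^2 = 140
Discriminant = (-24)^2 - 4*140 = 16.0
Eigenvalues: lambda_1 = -14.0, lambda_2 = -10.0
The function is concave.

1


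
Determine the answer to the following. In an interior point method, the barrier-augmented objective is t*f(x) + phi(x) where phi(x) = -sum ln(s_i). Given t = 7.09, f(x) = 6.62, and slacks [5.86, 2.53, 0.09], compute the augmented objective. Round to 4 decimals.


Step 1: Compute log-barrier.
ln values: [1.7681, 0.9282, -2.4079]
phi = -(1.7681 + 0.9282 - 2.4079) = -0.2884
Step 2: Compute augmented objective.
t*f(x) = 7.09*6.62 = 46.9358
Total = 46.9358 - 0.2884 = 46.6474


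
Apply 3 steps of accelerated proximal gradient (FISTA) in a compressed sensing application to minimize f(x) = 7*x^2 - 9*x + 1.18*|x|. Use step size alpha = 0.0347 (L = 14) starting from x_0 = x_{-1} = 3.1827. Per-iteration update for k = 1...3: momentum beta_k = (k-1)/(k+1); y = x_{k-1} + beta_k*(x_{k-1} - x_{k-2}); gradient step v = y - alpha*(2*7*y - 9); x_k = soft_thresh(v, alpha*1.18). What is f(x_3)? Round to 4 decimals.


FISTA on f(x) = 7*x^2 - 9*x + 1.18*|x|
L = 14, alpha = 0.0347
Iteration 1: beta = 0.0, y = 3.1827 + 0.0*(3.1827 - 3.1827) = 3.1827
  grad(y) = 35.5578, v = y - alpha*grad = 1.9488
  prox(v) = soft_thresh(1.9488, 0.0409) = 1.9079
Iteration 2: beta = 0.3333, y = 1.9079 + 0.3333*(1.9079 - 3.1827) = 1.483
  grad(y) = 11.7615, v = y - alpha*grad = 1.0748
  prox(v) = soft_thresh(1.0748, 0.0409) = 1.0339
Iteration 3: beta = 0.5, y = 1.0339 + 0.5*(1.0339 - 1.9079) = 0.5969
  grad(y) = -0.6435, v = y - alpha*grad = 0.6192
  prox(v) = soft_thresh(0.6192, 0.0409) = 0.5783
f(x_3) = 7*0.5783^2 - 9*0.5783 + 1.18*|0.5783| = -2.1813


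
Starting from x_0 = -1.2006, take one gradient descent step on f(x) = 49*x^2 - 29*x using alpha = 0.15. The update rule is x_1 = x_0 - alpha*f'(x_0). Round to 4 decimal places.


We compute the gradient at x_0 and apply the update.
f'(x) = 98*x - 29
f'(-1.2006) = 98*-1.2006 - 29 = -146.6588
x_1 = -1.2006 - 0.15*-146.6588 = 20.7982


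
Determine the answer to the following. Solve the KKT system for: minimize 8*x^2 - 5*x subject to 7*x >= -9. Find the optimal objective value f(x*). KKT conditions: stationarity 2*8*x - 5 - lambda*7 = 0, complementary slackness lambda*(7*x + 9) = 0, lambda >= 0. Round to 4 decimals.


Step 1: Try lambda = 0 (constraint inactive).
Stationarity: 2*8*x - 5 = 0
x* = 5/(2*8) = 0.3125
Check constraint: 7*0.3125 = 2.1875 >= -9 -- satisfied.
Step 2: Compute optimal value.
f(x*) = 8*0.3125^2 - 5*0.3125 = -0.7813


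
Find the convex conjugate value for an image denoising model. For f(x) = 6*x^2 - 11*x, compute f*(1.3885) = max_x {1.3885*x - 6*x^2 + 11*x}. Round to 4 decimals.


f*(y) = sup_x {y*x - a*x^2 - b*x} = sup_x {(y-b)*x - a*x^2}
FOC: (y - b) - 2a*x = 0 => x* = (y - b)/(2a)
x* = (1.3885 + 11)/(2*6) = 1.0324
f*(1.3885) = (y-b)^2/(4a) = (1.3885 + 11)^2/(4*6)
= 153.4749/24 = 6.3948


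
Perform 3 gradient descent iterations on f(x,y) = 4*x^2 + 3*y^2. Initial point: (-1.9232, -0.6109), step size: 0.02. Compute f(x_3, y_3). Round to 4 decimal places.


Gradient descent on f(x,y) = 4*x^2 + 3*y^2.
Starting point: (-1.9232, -0.6109), alpha = 0.02
Step 1: grad_x = 2*4*-1.9232 = -15.3856, grad_y = 2*3*-0.6109 = -3.6654
  x_1 = -1.9232 - 0.02*-15.3856 = -1.6155
  y_1 = -0.6109 - 0.02*-3.6654 = -0.5376
Step 2: grad_x = 2*4*-1.6155 = -12.9239, grad_y = 2*3*-0.5376 = -3.2256
  x_2 = -1.6155 - 0.02*-12.9239 = -1.357
  y_2 = -0.5376 - 0.02*-3.2256 = -0.4731
Step 3: grad_x = 2*4*-1.357 = -10.8561, grad_y = 2*3*-0.4731 = -2.8385
  x_3 = -1.357 - 0.02*-10.8561 = -1.1399
  y_3 = -0.4731 - 0.02*-2.8385 = -0.4163
f(-1.1399, -0.4163) = 4*(-1.1399)^2 + 3*(-0.4163)^2 = 5.7173


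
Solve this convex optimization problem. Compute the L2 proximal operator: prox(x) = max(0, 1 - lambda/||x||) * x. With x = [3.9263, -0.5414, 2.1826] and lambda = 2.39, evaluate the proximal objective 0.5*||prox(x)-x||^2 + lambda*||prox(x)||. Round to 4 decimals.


Step 1: Compute ||x||.
||x|| = 4.5247
Step 2: Compute scaling factor.
scale = max(0, 1 - 2.39/4.5247) = 0.4718
Step 3: prox(x) = [1.8524, -0.2554, 1.0297]
||prox(x)|| = 2.1347
Step 4: Proximal objective.
0.5*||prox-x||^2 = 2.8561
lambda*||prox|| = 5.1019
Total = 7.9579


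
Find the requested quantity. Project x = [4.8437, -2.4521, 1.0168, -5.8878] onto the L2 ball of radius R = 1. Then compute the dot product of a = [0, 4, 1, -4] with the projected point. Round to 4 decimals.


Step 1: Compute ||x|| (intermediates to 6 decimals).
||x|| = sqrt(4.8437^2 + (-2.4521)^2 + 1.0168^2 + (-5.8878)^2) = 8.07306
Step 2: Project.
Since ||x|| > R, scale = R/||x|| = 1/8.07306 = 0.123869, proj(x) = scale * x
proj(x) = [0.599984, -0.303739, 0.12595, -0.729316]
Step 3: Dot product.
a^T * proj(x) = 0*0.599984 + 4*(-0.303739) + 1*0.12595 - 4*(-0.729316) = 1.8283


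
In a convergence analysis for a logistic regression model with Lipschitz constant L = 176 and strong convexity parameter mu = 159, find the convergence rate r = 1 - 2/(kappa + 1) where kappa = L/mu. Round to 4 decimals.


Step 1: Compute the condition number.
kappa = L/mu = 176/159 = 1.1069
Step 2: Compute the convergence rate.
r = 1 - 2/(kappa + 1) = 1 - 2*mu/(L + mu) = (L - mu)/(L + mu) = 17/335 = 0.0507


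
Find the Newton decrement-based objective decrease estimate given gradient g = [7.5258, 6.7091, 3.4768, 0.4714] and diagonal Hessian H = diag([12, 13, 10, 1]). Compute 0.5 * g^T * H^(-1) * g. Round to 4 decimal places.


Step 1: H is diagonal, so H^(-1) * g = [0.6272, 0.5161, 0.3477, 0.4714].
Step 2: g^T H^(-1) g = sum_i g_i^2 / H_ii
  = (7.5258)^2/12 + (6.7091)^2/13 + (3.4768)^2/10 + (0.4714)^2/1
  = 4.7198 + 3.4625 + 1.2088 + 0.2222 = 9.6133
Step 3: Objective decrease = 0.5 * g^T H^(-1) g = 4.8067


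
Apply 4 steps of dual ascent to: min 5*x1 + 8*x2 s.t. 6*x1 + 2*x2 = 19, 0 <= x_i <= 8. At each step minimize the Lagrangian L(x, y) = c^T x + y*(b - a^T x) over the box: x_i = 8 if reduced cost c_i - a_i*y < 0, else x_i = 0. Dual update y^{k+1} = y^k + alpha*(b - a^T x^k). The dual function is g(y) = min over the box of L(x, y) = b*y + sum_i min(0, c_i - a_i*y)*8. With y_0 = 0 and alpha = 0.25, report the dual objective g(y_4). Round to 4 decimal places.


Dual ascent for LP: min 5*x1 + 8*x2, 6*x1 + 2*x2 = 19, 0 <= x_i <= 8
Step 1: y^k = 0.0, reduced costs: (5.0, 8.0)
  x^k = (0.0, 0.0), subgradient = b - a^T x = 19.0
  y^{k+1} = 0.0 + 0.25*19.0 = 4.75
Step 2: y^k = 4.75, reduced costs: (-23.5, -1.5)
  x^k = (8.0, 8.0), subgradient = b - a^T x = -45.0
  y^{k+1} = 4.75 + 0.25*-45.0 = -6.5
Step 3: y^k = -6.5, reduced costs: (44.0, 21.0)
  x^k = (0.0, 0.0), subgradient = b - a^T x = 19.0
  y^{k+1} = -6.5 + 0.25*19.0 = -1.75
Step 4: y^k = -1.75, reduced costs: (15.5, 11.5)
  x^k = (0.0, 0.0), subgradient = b - a^T x = 19.0
  y^{k+1} = -1.75 + 0.25*19.0 = 3.0
Dual objective at y_4 = 3.0: reduced costs (-13.0, 2.0), box minimizer x = (8.0, 0.0)
g(y_4) = b*y + (c1 - a1*y)*x1 + (c2 - a2*y)*x2 = 19*3.0 + (-13.0)*8.0 + 2.0*0.0 = 57.0 - 104.0 + 0.0 = -47.0


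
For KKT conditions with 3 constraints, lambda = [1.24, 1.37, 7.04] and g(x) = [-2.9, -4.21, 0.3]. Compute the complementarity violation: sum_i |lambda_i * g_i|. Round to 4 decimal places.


KKT complementary slackness check:
lambda_1 * g_1 = 1.24 * -2.9 = -3.596
lambda_2 * g_2 = 1.37 * -4.21 = -5.7677
lambda_3 * g_3 = 7.04 * 0.3 = 2.112
Total violation = 3.596 + 5.7677 + 2.112 = 11.4757


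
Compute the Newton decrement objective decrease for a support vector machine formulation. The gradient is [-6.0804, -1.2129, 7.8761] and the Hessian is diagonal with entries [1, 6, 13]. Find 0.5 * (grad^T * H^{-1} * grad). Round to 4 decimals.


Step 1: H is diagonal, so H^(-1) * g = [-6.0804, -0.2022, 0.6059].
Step 2: g^T H^(-1) g = sum_i g_i^2 / H_ii
  = (-6.0804)^2/1 + (-1.2129)^2/6 + (7.8761)^2/13
  = 36.9713 + 0.2452 + 4.7718 = 41.9882
Step 3: Objective decrease = 0.5 * g^T H^(-1) g = 20.9941


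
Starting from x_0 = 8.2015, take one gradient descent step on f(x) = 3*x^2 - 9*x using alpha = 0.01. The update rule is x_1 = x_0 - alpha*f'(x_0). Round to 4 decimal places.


We compute the gradient at x_0 and apply the update.
f'(x) = 6*x - 9
f'(8.2015) = 6*8.2015 - 9 = 40.209
x_1 = 8.2015 - 0.01*40.209 = 7.7994


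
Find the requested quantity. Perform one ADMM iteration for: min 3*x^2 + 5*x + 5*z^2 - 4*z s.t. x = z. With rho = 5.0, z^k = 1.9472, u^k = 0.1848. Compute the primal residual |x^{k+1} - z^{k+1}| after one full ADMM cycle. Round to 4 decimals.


ADMM iteration with rho = 5.0, z^k = 1.9472, u^k = 0.1848
Step 1: x-update.
Minimize 3*x^2 + 5*x + (5.0/2)*(x - 1.9472 + 0.1848)^2
FOC: (2*3 + 5.0)*x = -5 + 5.0*(1.9472 - 0.1848)
x^{k+1} = 0.3465
Step 2: z-update.
Minimize 5*z^2 - 4*z + (5.0/2)*(0.3465 - z + 0.1848)^2
FOC: (2*5 + 5.0)*z = 4 + 5.0*(0.3465 + 0.1848)
z^{k+1} = 0.4438
Step 3: u-update.
u^{k+1} = 0.1848 + 0.3465 - 0.4438 = 0.0876
Step 4: Primal residual = |0.3465 - 0.4438| = 0.0972


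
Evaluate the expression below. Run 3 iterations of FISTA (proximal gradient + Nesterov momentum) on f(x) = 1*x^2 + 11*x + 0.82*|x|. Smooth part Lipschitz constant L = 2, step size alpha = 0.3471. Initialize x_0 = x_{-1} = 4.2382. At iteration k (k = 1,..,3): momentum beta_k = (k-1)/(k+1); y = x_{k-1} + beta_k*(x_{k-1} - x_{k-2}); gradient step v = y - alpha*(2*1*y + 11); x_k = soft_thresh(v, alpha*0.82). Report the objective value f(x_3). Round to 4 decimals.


FISTA on f(x) = 1*x^2 + 11*x + 0.82*|x|
L = 2, alpha = 0.3471
Iteration 1: beta = 0.0, y = 4.2382 + 0.0*(4.2382 - 4.2382) = 4.2382
  grad(y) = 19.4764, v = y - alpha*grad = -2.5221
  prox(v) = soft_thresh(-2.5221, 0.2846) = -2.2374
Iteration 2: beta = 0.3333, y = -2.2374 + 0.3333*(-2.2374 - 4.2382) = -4.396
  grad(y) = 2.208, v = y - alpha*grad = -5.1624
  prox(v) = soft_thresh(-5.1624, 0.2846) = -4.8778
Iteration 3: beta = 0.5, y = -4.8778 + 0.5*(-4.8778 + 2.2374) = -6.1979
  grad(y) = -1.3959, v = y - alpha*grad = -5.7134
  prox(v) = soft_thresh(-5.7134, 0.2846) = -5.4288
f(x_3) = 1*(-5.4288)^2 + 11*(-5.4288) + 0.82*|-5.4288| = -25.7933


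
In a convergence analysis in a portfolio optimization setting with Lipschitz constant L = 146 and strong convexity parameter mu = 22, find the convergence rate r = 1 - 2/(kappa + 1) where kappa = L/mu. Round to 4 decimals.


Step 1: Compute the condition number.
kappa = L/mu = 146/22 = 6.6364
Step 2: Compute the convergence rate.
r = 1 - 2/(kappa + 1) = 1 - 2*mu/(L + mu) = (L - mu)/(L + mu) = 124/168 = 0.7381


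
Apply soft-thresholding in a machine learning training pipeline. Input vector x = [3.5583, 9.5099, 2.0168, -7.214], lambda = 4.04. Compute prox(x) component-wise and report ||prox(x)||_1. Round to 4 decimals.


Soft-thresholding with lambda = 4.04:
prox(3.5583) = sign(3.5583)*max(|3.5583| - 4.04, 0) = 0.0
prox(9.5099) = sign(9.5099)*max(|9.5099| - 4.04, 0) = 5.4699
prox(2.0168) = sign(2.0168)*max(|2.0168| - 4.04, 0) = 0.0
prox(-7.214) = sign(-7.214)*max(|-7.214| - 4.04, 0) = -3.174
prox(x) = [0.0, 5.4699, 0.0, -3.174]
||prox(x)||_1 = 0.0 + 5.4699 + 0.0 + 3.174 = 8.6439


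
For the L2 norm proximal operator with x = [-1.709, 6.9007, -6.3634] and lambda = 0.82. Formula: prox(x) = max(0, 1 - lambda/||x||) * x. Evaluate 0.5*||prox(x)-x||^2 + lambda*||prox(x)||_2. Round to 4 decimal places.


Step 1: Compute ||x||.
||x|| = 9.5411
Step 2: Compute scaling factor.
scale = max(0, 1 - 0.82/9.5411) = 0.9141
Step 3: prox(x) = [-1.5621, 6.3076, -5.8165]
||prox(x)|| = 8.7211
Step 4: Proximal objective.
0.5*||prox-x||^2 = 0.3362
lambda*||prox|| = 7.1513
Total = 7.4875


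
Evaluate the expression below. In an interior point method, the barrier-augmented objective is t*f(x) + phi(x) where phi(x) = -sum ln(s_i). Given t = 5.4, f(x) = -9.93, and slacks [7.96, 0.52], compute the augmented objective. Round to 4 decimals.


Step 1: Compute log-barrier.
ln values: [2.0744, -0.6539]
phi = -(2.0744 - 0.6539) = -1.4205
Step 2: Compute augmented objective.
t*f(x) = 5.4*-9.93 = -53.622
Total = -53.622 - 1.4205 = -55.0425


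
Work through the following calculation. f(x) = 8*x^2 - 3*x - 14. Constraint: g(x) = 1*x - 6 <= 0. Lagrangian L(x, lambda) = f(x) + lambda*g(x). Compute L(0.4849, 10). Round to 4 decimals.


Step 1: Evaluate f(x).
f(0.4849) = 8*0.4849^2 - 3*0.4849 - 14 = -13.5737
Step 2: Evaluate g(x).
g(0.4849) = 1*0.4849 - 6 = -5.5151
Step 3: Compute Lagrangian.
L = -13.5737 + 10*-5.5151 = -68.7247


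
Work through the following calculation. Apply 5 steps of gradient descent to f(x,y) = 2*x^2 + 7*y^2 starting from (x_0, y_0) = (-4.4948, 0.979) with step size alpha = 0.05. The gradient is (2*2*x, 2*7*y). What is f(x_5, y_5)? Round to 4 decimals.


Gradient descent on f(x,y) = 2*x^2 + 7*y^2.
Starting point: (-4.4948, 0.979), alpha = 0.05
Step 1: grad_x = 2*2*-4.4948 = -17.9792, grad_y = 2*7*0.979 = 13.706
  x_1 = -4.4948 - 0.05*-17.9792 = -3.5958
  y_1 = 0.979 - 0.05*13.706 = 0.2937
Step 2: grad_x = 2*2*-3.5958 = -14.3834, grad_y = 2*7*0.2937 = 4.1118
  x_2 = -3.5958 - 0.05*-14.3834 = -2.8767
  y_2 = 0.2937 - 0.05*4.1118 = 0.0881
Step 3: grad_x = 2*2*-2.8767 = -11.5067, grad_y = 2*7*0.0881 = 1.2335
  x_3 = -2.8767 - 0.05*-11.5067 = -2.3013
  y_3 = 0.0881 - 0.05*1.2335 = 0.0264
Step 4: grad_x = 2*2*-2.3013 = -9.2054, grad_y = 2*7*0.0264 = 0.3701
  x_4 = -2.3013 - 0.05*-9.2054 = -1.8411
  y_4 = 0.0264 - 0.05*0.3701 = 0.0079
Step 5: grad_x = 2*2*-1.8411 = -7.3643, grad_y = 2*7*0.0079 = 0.111
  x_5 = -1.8411 - 0.05*-7.3643 = -1.4729
  y_5 = 0.0079 - 0.05*0.111 = 0.0024
f(-1.4729, 0.0024) = 2*(-1.4729)^2 + 7*0.0024^2 = 4.3386


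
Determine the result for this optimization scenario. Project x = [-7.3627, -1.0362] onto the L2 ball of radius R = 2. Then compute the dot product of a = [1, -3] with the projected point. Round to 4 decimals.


Step 1: Compute ||x|| (intermediates to 6 decimals).
||x|| = sqrt((-7.3627)^2 + (-1.0362)^2) = 7.435258
Step 2: Project.
Since ||x|| > R, scale = R/||x|| = 2/7.435258 = 0.268989, proj(x) = scale * x
proj(x) = [-1.980485, -0.278726]
Step 3: Dot product.
a^T * proj(x) = 1*(-1.980485) - 3*(-0.278726) = -1.1443


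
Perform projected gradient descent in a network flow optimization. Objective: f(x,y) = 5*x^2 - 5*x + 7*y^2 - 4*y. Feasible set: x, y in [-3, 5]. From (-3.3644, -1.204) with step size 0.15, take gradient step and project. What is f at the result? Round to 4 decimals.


Step 1: Compute gradient at (-3.3644, -1.204).
grad_x = 2*5*-3.3644 - 5 = -38.644
grad_y = 2*7*-1.204 - 4 = -20.856
Step 2: Gradient step.
x_raw = -3.3644 - 0.15*-38.644 = 2.4322
y_raw = -1.204 - 0.15*-20.856 = 1.9244
Step 3: Project onto [-3, 5].
x_proj = clip(2.4322) = 2.4322
y_proj = clip(1.9244) = 1.9244
Step 4: Evaluate f.
f(2.4322, 1.9244) = 35.6426


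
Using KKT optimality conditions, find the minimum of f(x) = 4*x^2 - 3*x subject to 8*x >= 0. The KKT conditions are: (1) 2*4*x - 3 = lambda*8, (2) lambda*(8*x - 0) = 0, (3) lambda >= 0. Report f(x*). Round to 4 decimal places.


Step 1: Try lambda = 0 (constraint inactive).
Stationarity: 2*4*x - 3 = 0
x* = 3/(2*4) = 0.375
Check constraint: 8*0.375 = 3.0 >= 0 -- satisfied.
Step 2: Compute optimal value.
f(x*) = 4*0.375^2 - 3*0.375 = -0.5625


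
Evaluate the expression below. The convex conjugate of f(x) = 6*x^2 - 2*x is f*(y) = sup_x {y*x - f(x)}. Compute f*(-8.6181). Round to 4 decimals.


f*(y) = sup_x {y*x - a*x^2 - b*x} = sup_x {(y-b)*x - a*x^2}
FOC: (y - b) - 2a*x = 0 => x* = (y - b)/(2a)
x* = (-8.6181 + 2)/(2*6) = -0.5515
f*(-8.6181) = (y-b)^2/(4a) = (-8.6181 + 2)^2/(4*6)
= 43.7992/24 = 1.825


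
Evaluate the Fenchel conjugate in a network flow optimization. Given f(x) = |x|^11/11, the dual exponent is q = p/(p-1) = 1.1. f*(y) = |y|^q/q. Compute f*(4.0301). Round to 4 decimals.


The conjugate exponent q satisfies 1/p + 1/q = 1.
p = 11, so q = 11/(11 - 1) = 1.1
|y|^q = 4.0301^1.1 = 4.6328
f*(4.0301) = 4.6328 / 1.1 = 4.2117


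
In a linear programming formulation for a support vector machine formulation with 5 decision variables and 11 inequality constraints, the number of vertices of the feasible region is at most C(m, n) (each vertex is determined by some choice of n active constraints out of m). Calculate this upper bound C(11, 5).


Each vertex corresponds to some choice of n active constraints out of m, so the number of vertices is at most C(m, n) = m! / (n!(m-n)!).
m = 11, n = 5
Numerator: 11 * 10 * 9 * 8 * 7
Denominator: 5! = 120
C(11, 5) = 462


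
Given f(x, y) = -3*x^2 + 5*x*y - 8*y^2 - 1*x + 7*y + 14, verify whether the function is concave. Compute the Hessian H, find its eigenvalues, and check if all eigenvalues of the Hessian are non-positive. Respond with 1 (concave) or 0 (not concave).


The Hessian of f(x,y) = -3*x^2 + 5*x*y - 8*y^2 - 1*x + 7*y + 14 is:
H = [[-6, 5], [5, -16]]
Trace = -6 - 16 = -22
Determinant = -6*-16 - (5)^2 = 71
Discriminant = (-22)^2 - 4*71 = 200.0
Eigenvalues: lambda_1 = -18.0711, lambda_2 = -3.9289
The function is concave.

1


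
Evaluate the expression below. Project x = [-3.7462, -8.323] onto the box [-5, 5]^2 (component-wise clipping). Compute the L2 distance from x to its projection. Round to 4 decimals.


Project each component onto [-5, 5].
clip(-3.7462) = -3.7462, clip(-8.323) = -5.0
Projection = [-3.7462, -5.0]
Squared diffs: [0.0, 11.0423]
Distance = sqrt(11.0423) = 3.323


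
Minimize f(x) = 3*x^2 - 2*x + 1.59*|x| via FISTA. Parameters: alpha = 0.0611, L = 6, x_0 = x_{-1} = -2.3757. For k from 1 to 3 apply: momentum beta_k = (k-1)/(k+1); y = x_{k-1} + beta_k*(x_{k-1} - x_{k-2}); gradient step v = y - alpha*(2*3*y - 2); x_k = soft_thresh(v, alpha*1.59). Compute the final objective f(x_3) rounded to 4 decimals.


FISTA on f(x) = 3*x^2 - 2*x + 1.59*|x|
L = 6, alpha = 0.0611
Iteration 1: beta = 0.0, y = -2.3757 + 0.0*(-2.3757 + 2.3757) = -2.3757
  grad(y) = -16.2542, v = y - alpha*grad = -1.3826
  prox(v) = soft_thresh(-1.3826, 0.0971) = -1.2854
Iteration 2: beta = 0.3333, y = -1.2854 + 0.3333*(-1.2854 + 2.3757) = -0.922
  grad(y) = -7.532, v = y - alpha*grad = -0.4618
  prox(v) = soft_thresh(-0.4618, 0.0971) = -0.3646
Iteration 3: beta = 0.5, y = -0.3646 + 0.5*(-0.3646 + 1.2854) = 0.0957
  grad(y) = -1.4255, v = y - alpha*grad = 0.1828
  prox(v) = soft_thresh(0.1828, 0.0971) = 0.0857
f(x_3) = 3*0.0857^2 - 2*0.0857 + 1.59*|0.0857| = -0.0131


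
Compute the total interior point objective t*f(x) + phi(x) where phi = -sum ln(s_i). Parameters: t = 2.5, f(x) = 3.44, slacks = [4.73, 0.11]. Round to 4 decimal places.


Step 1: Compute log-barrier.
ln values: [1.5539, -2.2073]
phi = -(1.5539 - 2.2073) = 0.6533
Step 2: Compute augmented objective.
t*f(x) = 2.5*3.44 = 8.6
Total = 8.6 + 0.6533 = 9.2533


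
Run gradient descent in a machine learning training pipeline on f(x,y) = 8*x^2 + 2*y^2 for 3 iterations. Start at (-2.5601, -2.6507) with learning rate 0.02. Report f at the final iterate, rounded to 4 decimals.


Gradient descent on f(x,y) = 8*x^2 + 2*y^2.
Starting point: (-2.5601, -2.6507), alpha = 0.02
Step 1: grad_x = 2*8*-2.5601 = -40.9616, grad_y = 2*2*-2.6507 = -10.6028
  x_1 = -2.5601 - 0.02*-40.9616 = -1.7409
  y_1 = -2.6507 - 0.02*-10.6028 = -2.4386
Step 2: grad_x = 2*8*-1.7409 = -27.8539, grad_y = 2*2*-2.4386 = -9.7546
  x_2 = -1.7409 - 0.02*-27.8539 = -1.1838
  y_2 = -2.4386 - 0.02*-9.7546 = -2.2436
Step 3: grad_x = 2*8*-1.1838 = -18.9406, grad_y = 2*2*-2.2436 = -8.9742
  x_3 = -1.1838 - 0.02*-18.9406 = -0.805
  y_3 = -2.2436 - 0.02*-8.9742 = -2.0641
f(-0.805, -2.0641) = 8*(-0.805)^2 + 2*(-2.0641)^2 = 13.7047


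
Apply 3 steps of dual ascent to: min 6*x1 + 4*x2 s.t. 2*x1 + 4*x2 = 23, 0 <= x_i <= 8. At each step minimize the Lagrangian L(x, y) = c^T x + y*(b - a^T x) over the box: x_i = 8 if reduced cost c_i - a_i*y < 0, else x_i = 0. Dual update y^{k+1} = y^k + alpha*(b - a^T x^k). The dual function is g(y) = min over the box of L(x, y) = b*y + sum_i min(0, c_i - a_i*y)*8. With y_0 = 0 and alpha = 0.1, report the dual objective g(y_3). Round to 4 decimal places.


Dual ascent for LP: min 6*x1 + 4*x2, 2*x1 + 4*x2 = 23, 0 <= x_i <= 8
Step 1: y^k = 0.0, reduced costs: (6.0, 4.0)
  x^k = (0.0, 0.0), subgradient = b - a^T x = 23.0
  y^{k+1} = 0.0 + 0.1*23.0 = 2.3
Step 2: y^k = 2.3, reduced costs: (1.4, -5.2)
  x^k = (0.0, 8.0), subgradient = b - a^T x = -9.0
  y^{k+1} = 2.3 + 0.1*-9.0 = 1.4
Step 3: y^k = 1.4, reduced costs: (3.2, -1.6)
  x^k = (0.0, 8.0), subgradient = b - a^T x = -9.0
  y^{k+1} = 1.4 + 0.1*-9.0 = 0.5
Dual objective at y_3 = 0.5: reduced costs (5.0, 2.0), box minimizer x = (0.0, 0.0)
g(y_3) = b*y + (c1 - a1*y)*x1 + (c2 - a2*y)*x2 = 23*0.5 + 5.0*0.0 + 2.0*0.0 = 11.5 + 0.0 + 0.0 = 11.5


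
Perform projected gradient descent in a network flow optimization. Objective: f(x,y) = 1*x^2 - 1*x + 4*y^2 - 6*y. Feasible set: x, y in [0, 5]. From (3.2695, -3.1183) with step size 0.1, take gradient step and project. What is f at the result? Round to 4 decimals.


Step 1: Compute gradient at (3.2695, -3.1183).
grad_x = 2*1*3.2695 - 1 = 5.539
grad_y = 2*4*-3.1183 - 6 = -30.9464
Step 2: Gradient step.
x_raw = 3.2695 - 0.1*5.539 = 2.7156
y_raw = -3.1183 - 0.1*-30.9464 = -0.0237
Step 3: Project onto [0, 5].
x_proj = clip(2.7156) = 2.7156
y_proj = clip(-0.0237) = 0.0
Step 4: Evaluate f.
f(2.7156, 0.0) = 4.6589


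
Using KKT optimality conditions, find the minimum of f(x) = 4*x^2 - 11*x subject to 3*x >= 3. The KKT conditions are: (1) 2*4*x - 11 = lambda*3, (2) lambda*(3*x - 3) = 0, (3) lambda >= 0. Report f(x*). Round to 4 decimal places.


Step 1: Try lambda = 0 (constraint inactive).
Stationarity: 2*4*x - 11 = 0
x* = 11/(2*4) = 1.375
Check constraint: 3*1.375 = 4.125 >= 3 -- satisfied.
Step 2: Compute optimal value.
f(x*) = 4*1.375^2 - 11*1.375 = -7.5625


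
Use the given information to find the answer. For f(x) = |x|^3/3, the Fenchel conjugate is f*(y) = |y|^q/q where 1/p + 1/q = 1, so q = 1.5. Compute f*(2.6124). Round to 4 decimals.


The conjugate exponent q satisfies 1/p + 1/q = 1.
p = 3, so q = 3/(3 - 1) = 1.5
|y|^q = 2.6124^1.5 = 4.2224
f*(2.6124) = 4.2224 / 1.5 = 2.8149


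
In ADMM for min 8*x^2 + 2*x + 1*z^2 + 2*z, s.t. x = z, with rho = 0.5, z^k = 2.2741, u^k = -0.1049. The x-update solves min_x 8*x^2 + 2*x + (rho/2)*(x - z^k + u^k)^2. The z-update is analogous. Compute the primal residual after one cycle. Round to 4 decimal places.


ADMM iteration with rho = 0.5, z^k = 2.2741, u^k = -0.1049
Step 1: x-update.
Minimize 8*x^2 + 2*x + (0.5/2)*(x - 2.2741 - 0.1049)^2
FOC: (2*8 + 0.5)*x = -2 + 0.5*(2.2741 + 0.1049)
x^{k+1} = -0.0491
Step 2: z-update.
Minimize 1*z^2 + 2*z + (0.5/2)*(-0.0491 - z - 0.1049)^2
FOC: (2*1 + 0.5)*z = -2 + 0.5*(-0.0491 - 0.1049)
z^{k+1} = -0.8308
Step 3: u-update.
u^{k+1} = -0.1049 - 0.0491 + 0.8308 = 0.6768
Step 4: Primal residual = |-0.0491 + 0.8308| = 0.7817


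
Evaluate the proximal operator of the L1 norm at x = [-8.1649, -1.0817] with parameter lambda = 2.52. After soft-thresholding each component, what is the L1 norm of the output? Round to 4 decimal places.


Soft-thresholding with lambda = 2.52:
prox(-8.1649) = sign(-8.1649)*max(|-8.1649| - 2.52, 0) = -5.6449
prox(-1.0817) = sign(-1.0817)*max(|-1.0817| - 2.52, 0) = 0.0
prox(x) = [-5.6449, 0.0]
||prox(x)||_1 = 5.6449 + 0.0 = 5.6449


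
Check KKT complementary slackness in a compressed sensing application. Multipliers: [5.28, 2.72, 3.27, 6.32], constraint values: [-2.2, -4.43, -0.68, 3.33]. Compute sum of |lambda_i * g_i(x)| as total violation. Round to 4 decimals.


KKT complementary slackness check:
lambda_1 * g_1 = 5.28 * -2.2 = -11.616
lambda_2 * g_2 = 2.72 * -4.43 = -12.0496
lambda_3 * g_3 = 3.27 * -0.68 = -2.2236
lambda_4 * g_4 = 6.32 * 3.33 = 21.0456
Total violation = 11.616 + 12.0496 + 2.2236 + 21.0456 = 46.9348


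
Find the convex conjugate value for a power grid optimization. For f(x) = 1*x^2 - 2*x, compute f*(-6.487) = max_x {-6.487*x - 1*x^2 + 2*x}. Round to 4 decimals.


f*(y) = sup_x {y*x - a*x^2 - b*x} = sup_x {(y-b)*x - a*x^2}
FOC: (y - b) - 2a*x = 0 => x* = (y - b)/(2a)
x* = (-6.487 + 2)/(2*1) = -2.2435
f*(-6.487) = (y-b)^2/(4a) = (-6.487 + 2)^2/(4*1)
= 20.1332/4 = 5.0333


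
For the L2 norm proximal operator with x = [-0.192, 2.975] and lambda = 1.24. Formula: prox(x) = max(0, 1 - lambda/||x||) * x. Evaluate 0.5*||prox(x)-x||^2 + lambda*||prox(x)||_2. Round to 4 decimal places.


Step 1: Compute ||x||.
||x|| = 2.9812
Step 2: Compute scaling factor.
scale = max(0, 1 - 1.24/2.9812) = 0.5841
Step 3: prox(x) = [-0.1121, 1.7376]
||prox(x)|| = 1.7412
Step 4: Proximal objective.
0.5*||prox-x||^2 = 0.7688
lambda*||prox|| = 2.1591
Total = 2.9279


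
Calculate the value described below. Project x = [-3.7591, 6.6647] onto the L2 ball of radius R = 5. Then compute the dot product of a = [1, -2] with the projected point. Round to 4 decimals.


Step 1: Compute ||x|| (intermediates to 6 decimals).
||x|| = sqrt((-3.7591)^2 + 6.6647^2) = 7.651736
Step 2: Project.
Since ||x|| > R, scale = R/||x|| = 5/7.651736 = 0.653446, proj(x) = scale * x
proj(x) = [-2.456369, 4.355022]
Step 3: Dot product.
a^T * proj(x) = 1*(-2.456369) - 2*4.355022 = -11.1664


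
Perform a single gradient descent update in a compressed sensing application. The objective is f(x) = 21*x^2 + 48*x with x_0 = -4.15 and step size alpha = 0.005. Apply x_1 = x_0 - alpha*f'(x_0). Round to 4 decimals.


We compute the gradient at x_0 and apply the update.
f'(x) = 42*x + 48
f'(-4.15) = 42*-4.15 + 48 = -126.3
x_1 = -4.15 - 0.005*-126.3 = -3.5185


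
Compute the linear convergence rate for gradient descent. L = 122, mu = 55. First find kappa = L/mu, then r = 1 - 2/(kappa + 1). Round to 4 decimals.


Step 1: Compute the condition number.
kappa = L/mu = 122/55 = 2.2182
Step 2: Compute the convergence rate.
r = 1 - 2/(kappa + 1) = 1 - 2*mu/(L + mu) = (L - mu)/(L + mu) = 67/177 = 0.3785


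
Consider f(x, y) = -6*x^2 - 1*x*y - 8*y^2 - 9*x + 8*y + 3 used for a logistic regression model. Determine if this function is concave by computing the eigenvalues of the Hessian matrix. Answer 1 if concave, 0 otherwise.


The Hessian of f(x,y) = -6*x^2 - 1*x*y - 8*y^2 - 9*x + 8*y + 3 is:
H = [[-12, -1], [-1, -16]]
Trace = -12 - 16 = -28
Determinant = -12*-16 - (-1)^2 = 191
Discriminant = (-28)^2 - 4*191 = 20.0
Eigenvalues: lambda_1 = -16.2361, lambda_2 = -11.7639
The function is concave.

1


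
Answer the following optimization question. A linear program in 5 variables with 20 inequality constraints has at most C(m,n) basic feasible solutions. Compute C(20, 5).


Each vertex corresponds to some choice of n active constraints out of m, so the number of vertices is at most C(m, n) = m! / (n!(m-n)!).
m = 20, n = 5
Numerator: 20 * 19 * 18 * 17 * 16
Denominator: 5! = 120
C(20, 5) = 15504


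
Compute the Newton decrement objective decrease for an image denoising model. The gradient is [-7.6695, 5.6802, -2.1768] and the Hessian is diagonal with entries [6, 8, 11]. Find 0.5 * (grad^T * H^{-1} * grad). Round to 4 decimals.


Step 1: H is diagonal, so H^(-1) * g = [-1.2783, 0.71, -0.1979].
Step 2: g^T H^(-1) g = sum_i g_i^2 / H_ii
  = (-7.6695)^2/6 + (5.6802)^2/8 + (-2.1768)^2/11
  = 9.8035 + 4.0331 + 0.4308 = 14.2674
Step 3: Objective decrease = 0.5 * g^T H^(-1) g = 7.1337


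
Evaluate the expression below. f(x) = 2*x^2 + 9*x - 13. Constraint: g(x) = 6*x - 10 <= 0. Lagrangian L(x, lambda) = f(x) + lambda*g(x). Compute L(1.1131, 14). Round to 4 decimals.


Step 1: Evaluate f(x).
f(1.1131) = 2*1.1131^2 + 9*1.1131 - 13 = -0.5041
Step 2: Evaluate g(x).
g(1.1131) = 6*1.1131 - 10 = -3.3214
Step 3: Compute Lagrangian.
L = -0.5041 + 14*-3.3214 = -47.0037
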